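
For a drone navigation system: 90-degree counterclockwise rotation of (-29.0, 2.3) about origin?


90° CCW: (x,y) -> (-y, x)
(-29,2.3) -> (-2.3, -29)

(-2.3, -29)


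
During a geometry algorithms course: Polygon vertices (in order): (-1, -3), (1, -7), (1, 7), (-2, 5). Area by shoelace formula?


Shoelace sum: ((-1)*(-7) - 1*(-3)) + (1*7 - 1*(-7)) + (1*5 - (-2)*7) + ((-2)*(-3) - (-1)*5)
= 54
Area = |54|/2 = 27

27


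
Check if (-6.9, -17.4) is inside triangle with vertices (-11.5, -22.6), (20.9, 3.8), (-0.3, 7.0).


Cross products: AB x AP = 47.04, BC x BP = 538.4, CA x CP = 77.92
All same sign? yes

Yes, inside


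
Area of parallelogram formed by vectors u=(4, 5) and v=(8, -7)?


|u x v| = |4*(-7) - 5*8|
= |(-28) - 40| = 68

68


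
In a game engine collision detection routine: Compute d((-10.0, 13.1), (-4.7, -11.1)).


dx=5.3, dy=-24.2
d^2 = 5.3^2 + (-24.2)^2 = 613.73
d = sqrt(613.73) = 24.7736

24.7736


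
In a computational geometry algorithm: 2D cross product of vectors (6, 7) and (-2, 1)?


u x v = u_x*v_y - u_y*v_x = 6*1 - 7*(-2)
= 6 - (-14) = 20

20


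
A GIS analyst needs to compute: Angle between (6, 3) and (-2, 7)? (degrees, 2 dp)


u.v = 9, |u| = sqrt(45) = 6.7082, |v| = sqrt(53) = 7.2801
cos(theta) = u.v/(|u||v|) = 9/sqrt(2385) = 0.184289
theta = acos(0.184289) = 79.38 degrees

79.38 degrees


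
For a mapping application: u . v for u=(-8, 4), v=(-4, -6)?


u . v = u_x*v_x + u_y*v_y = (-8)*(-4) + 4*(-6)
= 32 + (-24) = 8

8


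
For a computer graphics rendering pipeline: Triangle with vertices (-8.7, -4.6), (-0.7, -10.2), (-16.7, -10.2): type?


Side lengths squared: AB^2=95.36, BC^2=256, CA^2=95.36
Sorted: [95.36, 95.36, 256]
By sides: Isosceles, By angles: Obtuse

Isosceles, Obtuse


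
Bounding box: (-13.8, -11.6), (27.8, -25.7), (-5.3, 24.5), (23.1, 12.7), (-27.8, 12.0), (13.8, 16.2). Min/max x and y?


x range: [-27.8, 27.8]
y range: [-25.7, 24.5]
Bounding box: (-27.8,-25.7) to (27.8,24.5)

(-27.8,-25.7) to (27.8,24.5)


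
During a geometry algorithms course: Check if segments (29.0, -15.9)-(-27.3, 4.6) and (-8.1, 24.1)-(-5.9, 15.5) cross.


Cross products: d1=231.06, d2=-208.02, d3=-1491.45, d4=-1052.37
d1*d2 < 0 and d3*d4 < 0? no

No, they don't intersect


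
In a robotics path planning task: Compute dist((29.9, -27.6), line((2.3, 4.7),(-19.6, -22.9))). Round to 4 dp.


|cross product| = 1469.13
|line direction| = sqrt(1241.37) = 35.2331
Distance = 1469.13/sqrt(1241.37) = 41.6975

41.6975


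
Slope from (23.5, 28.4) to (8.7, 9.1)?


slope = (y2-y1)/(x2-x1) = (9.1-28.4)/(8.7-23.5) = (-19.3)/(-14.8) = 1.3041

1.3041


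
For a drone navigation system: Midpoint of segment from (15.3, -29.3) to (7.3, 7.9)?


M = ((15.3+7.3)/2, ((-29.3)+7.9)/2)
= (11.3, -10.7)

(11.3, -10.7)


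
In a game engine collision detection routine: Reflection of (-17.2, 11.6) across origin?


Reflection over origin: (x,y) -> (-x,-y)
(-17.2, 11.6) -> (17.2, -11.6)

(17.2, -11.6)


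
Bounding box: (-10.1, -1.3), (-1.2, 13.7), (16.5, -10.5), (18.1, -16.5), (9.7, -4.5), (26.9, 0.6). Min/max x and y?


x range: [-10.1, 26.9]
y range: [-16.5, 13.7]
Bounding box: (-10.1,-16.5) to (26.9,13.7)

(-10.1,-16.5) to (26.9,13.7)


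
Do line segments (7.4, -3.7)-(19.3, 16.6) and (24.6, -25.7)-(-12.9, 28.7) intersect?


Cross products: d1=110.68, d2=-1297.93, d3=-610.96, d4=797.65
d1*d2 < 0 and d3*d4 < 0? yes

Yes, they intersect


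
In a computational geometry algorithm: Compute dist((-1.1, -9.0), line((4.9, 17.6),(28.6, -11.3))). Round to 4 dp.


|cross product| = 803.82
|line direction| = sqrt(1396.9) = 37.3751
Distance = 803.82/sqrt(1396.9) = 21.5068

21.5068


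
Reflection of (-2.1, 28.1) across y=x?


Reflection over y=x: (x,y) -> (y,x)
(-2.1, 28.1) -> (28.1, -2.1)

(28.1, -2.1)


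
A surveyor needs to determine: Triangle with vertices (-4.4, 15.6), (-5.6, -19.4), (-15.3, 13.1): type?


Side lengths squared: AB^2=1226.44, BC^2=1150.34, CA^2=125.06
Sorted: [125.06, 1150.34, 1226.44]
By sides: Scalene, By angles: Acute

Scalene, Acute


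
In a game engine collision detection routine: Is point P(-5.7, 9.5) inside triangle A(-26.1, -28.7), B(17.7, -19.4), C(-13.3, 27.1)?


Cross products: AB x AP = 1483.44, BC x BP = 192.2, CA x CP = 649.36
All same sign? yes

Yes, inside


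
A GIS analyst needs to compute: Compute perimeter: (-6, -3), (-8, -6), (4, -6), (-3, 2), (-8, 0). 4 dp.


Sides: (-6, -3)->(-8, -6): sqrt(13) = 3.605551, (-8, -6)->(4, -6): sqrt(144) = 12, (4, -6)->(-3, 2): sqrt(113) = 10.630146, (-3, 2)->(-8, 0): sqrt(29) = 5.385165, (-8, 0)->(-6, -3): sqrt(13) = 3.605551
Sum = 35.226413
Perimeter = 35.2264

35.2264


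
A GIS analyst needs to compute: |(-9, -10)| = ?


|u| = sqrt((-9)^2 + (-10)^2) = sqrt(181) = 13.4536

13.4536


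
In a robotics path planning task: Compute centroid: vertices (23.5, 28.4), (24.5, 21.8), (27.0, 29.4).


Centroid = ((x_A+x_B+x_C)/3, (y_A+y_B+y_C)/3)
= ((23.5+24.5+27)/3, (28.4+21.8+29.4)/3)
= (25, 26.5333)

(25, 26.5333)


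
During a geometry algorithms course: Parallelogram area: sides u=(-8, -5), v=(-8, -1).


|u x v| = |(-8)*(-1) - (-5)*(-8)|
= |8 - 40| = 32

32


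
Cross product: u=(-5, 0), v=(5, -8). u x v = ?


u x v = u_x*v_y - u_y*v_x = (-5)*(-8) - 0*5
= 40 - 0 = 40

40


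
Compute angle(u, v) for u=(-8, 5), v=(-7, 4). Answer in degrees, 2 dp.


u.v = 76, |u| = sqrt(89) = 9.434, |v| = sqrt(65) = 8.0623
cos(theta) = u.v/(|u||v|) = 76/sqrt(5785) = 0.999222
theta = acos(0.999222) = 2.26 degrees

2.26 degrees


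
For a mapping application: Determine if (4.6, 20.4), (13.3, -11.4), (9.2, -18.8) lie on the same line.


Cross product: (13.3-4.6)*((-18.8)-20.4) - ((-11.4)-20.4)*(9.2-4.6)
= -194.76

No, not collinear


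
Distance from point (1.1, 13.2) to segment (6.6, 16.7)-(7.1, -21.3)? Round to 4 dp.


Project P onto AB: t = 0.0902 (clamped to [0,1])
Closest point on segment: (6.6451, 13.273)
Distance: 5.5456

5.5456


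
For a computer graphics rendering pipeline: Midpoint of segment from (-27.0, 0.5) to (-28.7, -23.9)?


M = (((-27)+(-28.7))/2, (0.5+(-23.9))/2)
= (-27.85, -11.7)

(-27.85, -11.7)


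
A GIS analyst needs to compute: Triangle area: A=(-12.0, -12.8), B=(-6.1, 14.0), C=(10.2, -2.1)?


Area = |x_A(y_B-y_C) + x_B(y_C-y_A) + x_C(y_A-y_B)|/2
= |(-193.2) + (-65.27) + (-273.36)|/2
= 531.83/2 = 265.915

265.915


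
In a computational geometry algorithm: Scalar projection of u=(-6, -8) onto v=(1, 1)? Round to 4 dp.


u.v = -14, |v| = sqrt(2) = 1.4142
Scalar projection = u.v / |v| = -14 / sqrt(2) = -9.8995

-9.8995


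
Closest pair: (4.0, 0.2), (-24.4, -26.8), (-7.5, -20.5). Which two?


d(P0,P1) = 39.1862, d(P0,P2) = 23.6799, d(P1,P2) = 18.0361
Closest: P1 and P2

Closest pair: (-24.4, -26.8) and (-7.5, -20.5), distance = 18.0361


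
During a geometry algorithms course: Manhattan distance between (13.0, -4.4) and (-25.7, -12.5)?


|13-(-25.7)| + |(-4.4)-(-12.5)| = 38.7 + 8.1 = 46.8

46.8


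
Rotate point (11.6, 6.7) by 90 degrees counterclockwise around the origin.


90° CCW: (x,y) -> (-y, x)
(11.6,6.7) -> (-6.7, 11.6)

(-6.7, 11.6)


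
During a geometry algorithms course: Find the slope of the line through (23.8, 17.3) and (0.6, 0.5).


slope = (y2-y1)/(x2-x1) = (0.5-17.3)/(0.6-23.8) = (-16.8)/(-23.2) = 0.7241

0.7241


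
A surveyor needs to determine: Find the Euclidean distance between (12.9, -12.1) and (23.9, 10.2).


dx=11, dy=22.3
d^2 = 11^2 + 22.3^2 = 618.29
d = sqrt(618.29) = 24.8654

24.8654


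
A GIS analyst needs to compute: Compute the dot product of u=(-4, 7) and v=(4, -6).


u . v = u_x*v_x + u_y*v_y = (-4)*4 + 7*(-6)
= (-16) + (-42) = -58

-58


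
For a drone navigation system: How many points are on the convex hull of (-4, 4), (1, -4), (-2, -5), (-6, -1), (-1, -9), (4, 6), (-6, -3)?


Convex hull vertices (CCW): (-6, -3), (-1, -9), (1, -4), (4, 6), (-4, 4), (-6, -1)
Count = 6

6


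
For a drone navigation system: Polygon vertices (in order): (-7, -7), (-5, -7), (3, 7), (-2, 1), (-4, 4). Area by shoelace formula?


Shoelace sum: ((-7)*(-7) - (-5)*(-7)) + ((-5)*7 - 3*(-7)) + (3*1 - (-2)*7) + ((-2)*4 - (-4)*1) + ((-4)*(-7) - (-7)*4)
= 69
Area = |69|/2 = 34.5

34.5


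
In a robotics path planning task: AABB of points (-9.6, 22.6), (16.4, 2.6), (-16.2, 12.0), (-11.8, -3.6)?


x range: [-16.2, 16.4]
y range: [-3.6, 22.6]
Bounding box: (-16.2,-3.6) to (16.4,22.6)

(-16.2,-3.6) to (16.4,22.6)


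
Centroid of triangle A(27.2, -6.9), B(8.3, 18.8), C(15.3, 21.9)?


Centroid = ((x_A+x_B+x_C)/3, (y_A+y_B+y_C)/3)
= ((27.2+8.3+15.3)/3, ((-6.9)+18.8+21.9)/3)
= (16.9333, 11.2667)

(16.9333, 11.2667)


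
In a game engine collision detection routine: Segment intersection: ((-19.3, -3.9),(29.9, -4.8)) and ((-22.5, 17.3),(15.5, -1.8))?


Cross products: d1=-744.48, d2=161.04, d3=1040.16, d4=134.64
d1*d2 < 0 and d3*d4 < 0? no

No, they don't intersect


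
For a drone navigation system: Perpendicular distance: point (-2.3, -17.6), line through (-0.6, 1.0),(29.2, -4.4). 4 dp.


|cross product| = 563.46
|line direction| = sqrt(917.2) = 30.2853
Distance = 563.46/sqrt(917.2) = 18.6051

18.6051


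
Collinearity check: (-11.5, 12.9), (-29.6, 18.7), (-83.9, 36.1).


Cross product: ((-29.6)-(-11.5))*(36.1-12.9) - (18.7-12.9)*((-83.9)-(-11.5))
= 0

Yes, collinear


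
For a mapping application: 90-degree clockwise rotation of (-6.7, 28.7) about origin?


90° CW: (x,y) -> (y, -x)
(-6.7,28.7) -> (28.7, 6.7)

(28.7, 6.7)


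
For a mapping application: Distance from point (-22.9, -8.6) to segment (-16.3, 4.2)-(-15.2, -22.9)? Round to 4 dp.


Project P onto AB: t = 0.4617 (clamped to [0,1])
Closest point on segment: (-15.7922, -8.3115)
Distance: 7.1137

7.1137


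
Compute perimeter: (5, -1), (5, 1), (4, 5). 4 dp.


Sides: (5, -1)->(5, 1): sqrt(4) = 2, (5, 1)->(4, 5): sqrt(17) = 4.123106, (4, 5)->(5, -1): sqrt(37) = 6.082763
Sum = 12.205869
Perimeter = 12.2059

12.2059


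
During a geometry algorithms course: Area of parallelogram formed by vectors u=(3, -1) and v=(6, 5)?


|u x v| = |3*5 - (-1)*6|
= |15 - (-6)| = 21

21


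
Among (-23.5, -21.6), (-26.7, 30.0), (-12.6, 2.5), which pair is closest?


d(P0,P1) = 51.6991, d(P0,P2) = 26.4503, d(P1,P2) = 30.904
Closest: P0 and P2

Closest pair: (-23.5, -21.6) and (-12.6, 2.5), distance = 26.4503


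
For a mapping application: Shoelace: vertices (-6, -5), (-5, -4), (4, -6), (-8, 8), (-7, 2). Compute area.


Shoelace sum: ((-6)*(-4) - (-5)*(-5)) + ((-5)*(-6) - 4*(-4)) + (4*8 - (-8)*(-6)) + ((-8)*2 - (-7)*8) + ((-7)*(-5) - (-6)*2)
= 116
Area = |116|/2 = 58

58


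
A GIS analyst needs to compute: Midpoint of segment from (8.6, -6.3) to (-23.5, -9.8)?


M = ((8.6+(-23.5))/2, ((-6.3)+(-9.8))/2)
= (-7.45, -8.05)

(-7.45, -8.05)


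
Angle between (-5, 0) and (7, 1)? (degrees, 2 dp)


u.v = -35, |u| = sqrt(25) = 5, |v| = sqrt(50) = 7.0711
cos(theta) = u.v/(|u||v|) = -35/sqrt(1250) = -0.989949
theta = acos(-0.989949) = 171.87 degrees

171.87 degrees


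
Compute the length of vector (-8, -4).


|u| = sqrt((-8)^2 + (-4)^2) = sqrt(80) = 8.9443

8.9443


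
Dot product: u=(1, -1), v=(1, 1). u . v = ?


u . v = u_x*v_x + u_y*v_y = 1*1 + (-1)*1
= 1 + (-1) = 0

0


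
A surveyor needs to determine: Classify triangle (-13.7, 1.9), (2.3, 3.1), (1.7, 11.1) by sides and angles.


Side lengths squared: AB^2=257.44, BC^2=64.36, CA^2=321.8
Sorted: [64.36, 257.44, 321.8]
By sides: Scalene, By angles: Right

Scalene, Right


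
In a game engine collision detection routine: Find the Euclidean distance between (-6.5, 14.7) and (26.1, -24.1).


dx=32.6, dy=-38.8
d^2 = 32.6^2 + (-38.8)^2 = 2568.2
d = sqrt(2568.2) = 50.6774

50.6774


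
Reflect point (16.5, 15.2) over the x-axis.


Reflection over x-axis: (x,y) -> (x,-y)
(16.5, 15.2) -> (16.5, -15.2)

(16.5, -15.2)


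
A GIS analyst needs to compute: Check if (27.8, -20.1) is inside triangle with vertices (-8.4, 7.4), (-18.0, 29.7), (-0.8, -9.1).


Cross products: AB x AP = -543.26, BC x BP = 920.48, CA x CP = -388.3
All same sign? no

No, outside


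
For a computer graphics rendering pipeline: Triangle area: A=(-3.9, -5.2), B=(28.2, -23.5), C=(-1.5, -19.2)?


Area = |x_A(y_B-y_C) + x_B(y_C-y_A) + x_C(y_A-y_B)|/2
= |16.77 + (-394.8) + (-27.45)|/2
= 405.48/2 = 202.74

202.74


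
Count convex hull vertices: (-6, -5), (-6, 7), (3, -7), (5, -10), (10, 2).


Convex hull vertices (CCW): (-6, -5), (5, -10), (10, 2), (-6, 7)
Count = 4

4


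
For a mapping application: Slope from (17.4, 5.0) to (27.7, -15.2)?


slope = (y2-y1)/(x2-x1) = ((-15.2)-5)/(27.7-17.4) = (-20.2)/10.3 = -1.9612

-1.9612


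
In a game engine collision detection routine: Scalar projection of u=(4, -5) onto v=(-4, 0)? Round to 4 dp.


u.v = -16, |v| = sqrt(16) = 4
Scalar projection = u.v / |v| = -16 / sqrt(16) = -4

-4


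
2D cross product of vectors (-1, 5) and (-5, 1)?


u x v = u_x*v_y - u_y*v_x = (-1)*1 - 5*(-5)
= (-1) - (-25) = 24

24


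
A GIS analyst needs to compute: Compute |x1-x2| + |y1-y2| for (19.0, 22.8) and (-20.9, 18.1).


|19-(-20.9)| + |22.8-18.1| = 39.9 + 4.7 = 44.6

44.6


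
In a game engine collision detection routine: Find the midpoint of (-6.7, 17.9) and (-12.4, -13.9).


M = (((-6.7)+(-12.4))/2, (17.9+(-13.9))/2)
= (-9.55, 2)

(-9.55, 2)


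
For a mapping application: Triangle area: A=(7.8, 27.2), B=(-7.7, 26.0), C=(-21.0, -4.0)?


Area = |x_A(y_B-y_C) + x_B(y_C-y_A) + x_C(y_A-y_B)|/2
= |234 + 240.24 + (-25.2)|/2
= 449.04/2 = 224.52

224.52


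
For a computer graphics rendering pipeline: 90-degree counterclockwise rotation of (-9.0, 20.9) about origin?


90° CCW: (x,y) -> (-y, x)
(-9,20.9) -> (-20.9, -9)

(-20.9, -9)


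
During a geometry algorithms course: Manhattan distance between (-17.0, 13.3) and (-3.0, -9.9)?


|(-17)-(-3)| + |13.3-(-9.9)| = 14 + 23.2 = 37.2

37.2


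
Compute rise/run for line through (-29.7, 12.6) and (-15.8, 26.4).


slope = (y2-y1)/(x2-x1) = (26.4-12.6)/((-15.8)-(-29.7)) = 13.8/13.9 = 0.9928

0.9928


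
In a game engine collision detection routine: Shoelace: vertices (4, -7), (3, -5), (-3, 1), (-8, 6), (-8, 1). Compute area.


Shoelace sum: (4*(-5) - 3*(-7)) + (3*1 - (-3)*(-5)) + ((-3)*6 - (-8)*1) + ((-8)*1 - (-8)*6) + ((-8)*(-7) - 4*1)
= 71
Area = |71|/2 = 35.5

35.5


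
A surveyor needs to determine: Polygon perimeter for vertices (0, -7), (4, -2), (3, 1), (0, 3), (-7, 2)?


Sides: (0, -7)->(4, -2): sqrt(41) = 6.403124, (4, -2)->(3, 1): sqrt(10) = 3.162278, (3, 1)->(0, 3): sqrt(13) = 3.605551, (0, 3)->(-7, 2): sqrt(50) = 7.071068, (-7, 2)->(0, -7): sqrt(130) = 11.401754
Sum = 31.643775
Perimeter = 31.6438

31.6438


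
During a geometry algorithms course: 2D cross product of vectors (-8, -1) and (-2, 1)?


u x v = u_x*v_y - u_y*v_x = (-8)*1 - (-1)*(-2)
= (-8) - 2 = -10

-10


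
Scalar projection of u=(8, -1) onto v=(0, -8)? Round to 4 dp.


u.v = 8, |v| = sqrt(64) = 8
Scalar projection = u.v / |v| = 8 / sqrt(64) = 1

1


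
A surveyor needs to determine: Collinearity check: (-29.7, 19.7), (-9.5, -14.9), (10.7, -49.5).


Cross product: ((-9.5)-(-29.7))*((-49.5)-19.7) - ((-14.9)-19.7)*(10.7-(-29.7))
= 0

Yes, collinear


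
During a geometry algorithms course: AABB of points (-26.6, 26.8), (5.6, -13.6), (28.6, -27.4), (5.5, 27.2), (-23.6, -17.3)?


x range: [-26.6, 28.6]
y range: [-27.4, 27.2]
Bounding box: (-26.6,-27.4) to (28.6,27.2)

(-26.6,-27.4) to (28.6,27.2)


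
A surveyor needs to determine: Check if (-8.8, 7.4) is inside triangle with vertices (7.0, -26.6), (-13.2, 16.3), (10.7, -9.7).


Cross products: AB x AP = -8.98, BC x BP = -98.31, CA x CP = -392.82
All same sign? yes

Yes, inside


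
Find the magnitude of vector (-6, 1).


|u| = sqrt((-6)^2 + 1^2) = sqrt(37) = 6.0828

6.0828


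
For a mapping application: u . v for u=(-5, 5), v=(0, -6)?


u . v = u_x*v_x + u_y*v_y = (-5)*0 + 5*(-6)
= 0 + (-30) = -30

-30


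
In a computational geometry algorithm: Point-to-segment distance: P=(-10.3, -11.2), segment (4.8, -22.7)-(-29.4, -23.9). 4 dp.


Project P onto AB: t = 0.4292 (clamped to [0,1])
Closest point on segment: (-9.8784, -23.215)
Distance: 12.0224

12.0224


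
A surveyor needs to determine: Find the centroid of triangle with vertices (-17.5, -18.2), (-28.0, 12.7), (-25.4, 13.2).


Centroid = ((x_A+x_B+x_C)/3, (y_A+y_B+y_C)/3)
= (((-17.5)+(-28)+(-25.4))/3, ((-18.2)+12.7+13.2)/3)
= (-23.6333, 2.5667)

(-23.6333, 2.5667)


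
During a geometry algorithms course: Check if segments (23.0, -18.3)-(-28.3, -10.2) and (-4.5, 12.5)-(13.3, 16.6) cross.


Cross products: d1=-660.99, d2=-306.48, d3=-1357.29, d4=-1711.8
d1*d2 < 0 and d3*d4 < 0? no

No, they don't intersect


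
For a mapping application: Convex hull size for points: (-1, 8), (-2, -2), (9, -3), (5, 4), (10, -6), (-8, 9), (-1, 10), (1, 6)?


Convex hull vertices (CCW): (-8, 9), (-2, -2), (10, -6), (9, -3), (5, 4), (-1, 10)
Count = 6

6


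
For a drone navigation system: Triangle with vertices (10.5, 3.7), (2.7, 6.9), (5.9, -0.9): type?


Side lengths squared: AB^2=71.08, BC^2=71.08, CA^2=42.32
Sorted: [42.32, 71.08, 71.08]
By sides: Isosceles, By angles: Acute

Isosceles, Acute


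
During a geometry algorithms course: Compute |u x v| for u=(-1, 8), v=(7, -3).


|u x v| = |(-1)*(-3) - 8*7|
= |3 - 56| = 53

53


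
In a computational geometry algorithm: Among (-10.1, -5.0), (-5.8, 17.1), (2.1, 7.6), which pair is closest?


d(P0,P1) = 22.5144, d(P0,P2) = 17.5385, d(P1,P2) = 12.3556
Closest: P1 and P2

Closest pair: (-5.8, 17.1) and (2.1, 7.6), distance = 12.3556


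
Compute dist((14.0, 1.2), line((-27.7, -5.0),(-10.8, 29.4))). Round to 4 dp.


|cross product| = 1329.7
|line direction| = sqrt(1468.97) = 38.3271
Distance = 1329.7/sqrt(1468.97) = 34.6934

34.6934


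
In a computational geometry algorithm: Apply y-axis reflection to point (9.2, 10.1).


Reflection over y-axis: (x,y) -> (-x,y)
(9.2, 10.1) -> (-9.2, 10.1)

(-9.2, 10.1)


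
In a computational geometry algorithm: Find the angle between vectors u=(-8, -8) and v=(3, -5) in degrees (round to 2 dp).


u.v = 16, |u| = sqrt(128) = 11.3137, |v| = sqrt(34) = 5.831
cos(theta) = u.v/(|u||v|) = 16/sqrt(4352) = 0.242536
theta = acos(0.242536) = 75.96 degrees

75.96 degrees


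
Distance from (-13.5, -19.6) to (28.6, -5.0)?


dx=42.1, dy=14.6
d^2 = 42.1^2 + 14.6^2 = 1985.57
d = sqrt(1985.57) = 44.5597

44.5597


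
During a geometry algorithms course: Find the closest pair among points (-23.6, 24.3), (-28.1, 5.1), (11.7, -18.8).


d(P0,P1) = 19.7203, d(P0,P2) = 55.7109, d(P1,P2) = 46.4247
Closest: P0 and P1

Closest pair: (-23.6, 24.3) and (-28.1, 5.1), distance = 19.7203


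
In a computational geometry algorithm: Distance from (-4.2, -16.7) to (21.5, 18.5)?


dx=25.7, dy=35.2
d^2 = 25.7^2 + 35.2^2 = 1899.53
d = sqrt(1899.53) = 43.5836

43.5836


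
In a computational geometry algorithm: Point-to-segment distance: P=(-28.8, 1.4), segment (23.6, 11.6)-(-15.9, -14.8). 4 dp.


Project P onto AB: t = 1 (clamped to [0,1])
Closest point on segment: (-15.9, -14.8)
Distance: 20.7087

20.7087


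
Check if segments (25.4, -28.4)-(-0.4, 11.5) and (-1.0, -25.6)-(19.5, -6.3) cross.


Cross products: d1=-566.92, d2=748.97, d3=981.12, d4=-334.77
d1*d2 < 0 and d3*d4 < 0? yes

Yes, they intersect


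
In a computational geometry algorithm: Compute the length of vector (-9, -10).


|u| = sqrt((-9)^2 + (-10)^2) = sqrt(181) = 13.4536

13.4536


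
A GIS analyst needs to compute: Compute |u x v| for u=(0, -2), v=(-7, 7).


|u x v| = |0*7 - (-2)*(-7)|
= |0 - 14| = 14

14


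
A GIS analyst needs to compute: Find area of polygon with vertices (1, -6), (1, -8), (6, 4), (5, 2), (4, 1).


Shoelace sum: (1*(-8) - 1*(-6)) + (1*4 - 6*(-8)) + (6*2 - 5*4) + (5*1 - 4*2) + (4*(-6) - 1*1)
= 14
Area = |14|/2 = 7

7


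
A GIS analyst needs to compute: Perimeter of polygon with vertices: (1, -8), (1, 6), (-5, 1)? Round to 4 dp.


Sides: (1, -8)->(1, 6): sqrt(196) = 14, (1, 6)->(-5, 1): sqrt(61) = 7.81025, (-5, 1)->(1, -8): sqrt(117) = 10.816654
Sum = 32.626904
Perimeter = 32.6269

32.6269


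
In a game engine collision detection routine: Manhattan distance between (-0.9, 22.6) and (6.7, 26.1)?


|(-0.9)-6.7| + |22.6-26.1| = 7.6 + 3.5 = 11.1

11.1


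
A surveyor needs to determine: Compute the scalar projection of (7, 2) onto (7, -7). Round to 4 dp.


u.v = 35, |v| = sqrt(98) = 9.8995
Scalar projection = u.v / |v| = 35 / sqrt(98) = 3.5355

3.5355


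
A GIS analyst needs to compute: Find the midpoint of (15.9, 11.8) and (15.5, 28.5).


M = ((15.9+15.5)/2, (11.8+28.5)/2)
= (15.7, 20.15)

(15.7, 20.15)


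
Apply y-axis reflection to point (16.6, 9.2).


Reflection over y-axis: (x,y) -> (-x,y)
(16.6, 9.2) -> (-16.6, 9.2)

(-16.6, 9.2)


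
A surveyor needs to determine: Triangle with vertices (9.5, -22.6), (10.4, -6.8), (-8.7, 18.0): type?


Side lengths squared: AB^2=250.45, BC^2=979.85, CA^2=1979.6
Sorted: [250.45, 979.85, 1979.6]
By sides: Scalene, By angles: Obtuse

Scalene, Obtuse


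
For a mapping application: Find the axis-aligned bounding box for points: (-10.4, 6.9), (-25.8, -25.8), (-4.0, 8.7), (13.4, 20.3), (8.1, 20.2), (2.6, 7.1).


x range: [-25.8, 13.4]
y range: [-25.8, 20.3]
Bounding box: (-25.8,-25.8) to (13.4,20.3)

(-25.8,-25.8) to (13.4,20.3)


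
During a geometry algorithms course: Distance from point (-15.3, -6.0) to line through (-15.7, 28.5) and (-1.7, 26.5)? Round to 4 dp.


|cross product| = 482.2
|line direction| = sqrt(200) = 14.1421
Distance = 482.2/sqrt(200) = 34.0967

34.0967


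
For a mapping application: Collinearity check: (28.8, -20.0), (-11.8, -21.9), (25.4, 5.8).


Cross product: ((-11.8)-28.8)*(5.8-(-20)) - ((-21.9)-(-20))*(25.4-28.8)
= -1053.94

No, not collinear


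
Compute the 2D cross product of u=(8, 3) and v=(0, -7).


u x v = u_x*v_y - u_y*v_x = 8*(-7) - 3*0
= (-56) - 0 = -56

-56


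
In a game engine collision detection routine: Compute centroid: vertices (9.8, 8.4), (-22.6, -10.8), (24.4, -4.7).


Centroid = ((x_A+x_B+x_C)/3, (y_A+y_B+y_C)/3)
= ((9.8+(-22.6)+24.4)/3, (8.4+(-10.8)+(-4.7))/3)
= (3.8667, -2.3667)

(3.8667, -2.3667)


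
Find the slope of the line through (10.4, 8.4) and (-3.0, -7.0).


slope = (y2-y1)/(x2-x1) = ((-7)-8.4)/((-3)-10.4) = (-15.4)/(-13.4) = 1.1493

1.1493


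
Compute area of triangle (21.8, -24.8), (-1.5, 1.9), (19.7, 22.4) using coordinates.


Area = |x_A(y_B-y_C) + x_B(y_C-y_A) + x_C(y_A-y_B)|/2
= |(-446.9) + (-70.8) + (-525.99)|/2
= 1043.69/2 = 521.845

521.845


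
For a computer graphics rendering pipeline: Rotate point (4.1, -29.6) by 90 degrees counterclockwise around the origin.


90° CCW: (x,y) -> (-y, x)
(4.1,-29.6) -> (29.6, 4.1)

(29.6, 4.1)


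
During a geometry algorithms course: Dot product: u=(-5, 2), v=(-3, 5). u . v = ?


u . v = u_x*v_x + u_y*v_y = (-5)*(-3) + 2*5
= 15 + 10 = 25

25


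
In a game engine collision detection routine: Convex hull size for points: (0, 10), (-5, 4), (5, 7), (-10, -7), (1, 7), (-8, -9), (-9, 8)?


Convex hull vertices (CCW): (-10, -7), (-8, -9), (5, 7), (0, 10), (-9, 8)
Count = 5

5


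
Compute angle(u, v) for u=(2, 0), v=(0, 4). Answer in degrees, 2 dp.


u.v = 0, |u| = sqrt(4) = 2, |v| = sqrt(16) = 4
cos(theta) = u.v/(|u||v|) = 0/sqrt(64) = 0
theta = acos(0) = 90 degrees

90 degrees


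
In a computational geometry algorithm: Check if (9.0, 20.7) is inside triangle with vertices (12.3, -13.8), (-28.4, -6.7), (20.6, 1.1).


Cross products: AB x AP = -1380.72, BC x BP = 1050.88, CA x CP = -335.52
All same sign? no

No, outside


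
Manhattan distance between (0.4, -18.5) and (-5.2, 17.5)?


|0.4-(-5.2)| + |(-18.5)-17.5| = 5.6 + 36 = 41.6

41.6


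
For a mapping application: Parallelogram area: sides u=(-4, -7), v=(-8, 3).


|u x v| = |(-4)*3 - (-7)*(-8)|
= |(-12) - 56| = 68

68


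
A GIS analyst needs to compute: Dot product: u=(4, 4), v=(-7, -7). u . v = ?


u . v = u_x*v_x + u_y*v_y = 4*(-7) + 4*(-7)
= (-28) + (-28) = -56

-56


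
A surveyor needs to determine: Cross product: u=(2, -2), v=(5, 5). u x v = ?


u x v = u_x*v_y - u_y*v_x = 2*5 - (-2)*5
= 10 - (-10) = 20

20


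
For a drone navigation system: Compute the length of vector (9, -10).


|u| = sqrt(9^2 + (-10)^2) = sqrt(181) = 13.4536

13.4536


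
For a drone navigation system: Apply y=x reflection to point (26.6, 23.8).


Reflection over y=x: (x,y) -> (y,x)
(26.6, 23.8) -> (23.8, 26.6)

(23.8, 26.6)


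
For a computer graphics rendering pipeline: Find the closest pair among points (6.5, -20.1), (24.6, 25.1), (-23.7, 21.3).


d(P0,P1) = 48.6893, d(P0,P2) = 51.2445, d(P1,P2) = 48.4493
Closest: P1 and P2

Closest pair: (24.6, 25.1) and (-23.7, 21.3), distance = 48.4493


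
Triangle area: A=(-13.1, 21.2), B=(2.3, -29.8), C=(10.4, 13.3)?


Area = |x_A(y_B-y_C) + x_B(y_C-y_A) + x_C(y_A-y_B)|/2
= |564.61 + (-18.17) + 530.4|/2
= 1076.84/2 = 538.42

538.42


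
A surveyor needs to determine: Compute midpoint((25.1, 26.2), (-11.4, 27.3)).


M = ((25.1+(-11.4))/2, (26.2+27.3)/2)
= (6.85, 26.75)

(6.85, 26.75)


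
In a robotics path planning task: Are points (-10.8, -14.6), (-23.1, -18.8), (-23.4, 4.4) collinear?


Cross product: ((-23.1)-(-10.8))*(4.4-(-14.6)) - ((-18.8)-(-14.6))*((-23.4)-(-10.8))
= -286.62

No, not collinear


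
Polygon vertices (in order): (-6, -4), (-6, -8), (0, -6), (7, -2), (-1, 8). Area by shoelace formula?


Shoelace sum: ((-6)*(-8) - (-6)*(-4)) + ((-6)*(-6) - 0*(-8)) + (0*(-2) - 7*(-6)) + (7*8 - (-1)*(-2)) + ((-1)*(-4) - (-6)*8)
= 208
Area = |208|/2 = 104

104


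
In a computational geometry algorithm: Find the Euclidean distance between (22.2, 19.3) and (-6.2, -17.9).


dx=-28.4, dy=-37.2
d^2 = (-28.4)^2 + (-37.2)^2 = 2190.4
d = sqrt(2190.4) = 46.8017

46.8017


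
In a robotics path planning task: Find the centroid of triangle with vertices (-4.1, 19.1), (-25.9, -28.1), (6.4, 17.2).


Centroid = ((x_A+x_B+x_C)/3, (y_A+y_B+y_C)/3)
= (((-4.1)+(-25.9)+6.4)/3, (19.1+(-28.1)+17.2)/3)
= (-7.8667, 2.7333)

(-7.8667, 2.7333)


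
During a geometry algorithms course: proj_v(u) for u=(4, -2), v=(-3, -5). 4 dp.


u.v = -2, |v| = sqrt(34) = 5.831
Scalar projection = u.v / |v| = -2 / sqrt(34) = -0.343

-0.343


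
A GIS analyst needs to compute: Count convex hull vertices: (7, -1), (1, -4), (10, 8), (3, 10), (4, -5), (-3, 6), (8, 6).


Convex hull vertices (CCW): (-3, 6), (1, -4), (4, -5), (7, -1), (10, 8), (3, 10)
Count = 6

6


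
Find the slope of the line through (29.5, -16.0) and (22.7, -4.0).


slope = (y2-y1)/(x2-x1) = ((-4)-(-16))/(22.7-29.5) = 12/(-6.8) = -1.7647

-1.7647


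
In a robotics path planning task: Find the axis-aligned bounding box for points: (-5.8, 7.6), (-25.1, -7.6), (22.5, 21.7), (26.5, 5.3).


x range: [-25.1, 26.5]
y range: [-7.6, 21.7]
Bounding box: (-25.1,-7.6) to (26.5,21.7)

(-25.1,-7.6) to (26.5,21.7)


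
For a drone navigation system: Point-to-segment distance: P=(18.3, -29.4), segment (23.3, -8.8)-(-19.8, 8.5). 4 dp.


Project P onto AB: t = 0 (clamped to [0,1])
Closest point on segment: (23.3, -8.8)
Distance: 21.1981

21.1981


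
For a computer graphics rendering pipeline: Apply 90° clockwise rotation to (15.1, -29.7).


90° CW: (x,y) -> (y, -x)
(15.1,-29.7) -> (-29.7, -15.1)

(-29.7, -15.1)


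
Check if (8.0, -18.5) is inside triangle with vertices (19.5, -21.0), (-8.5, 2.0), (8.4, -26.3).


Cross products: AB x AP = 194.5, BC x BP = 120.5, CA x CP = 88.7
All same sign? yes

Yes, inside


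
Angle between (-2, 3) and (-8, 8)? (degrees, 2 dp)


u.v = 40, |u| = sqrt(13) = 3.6056, |v| = sqrt(128) = 11.3137
cos(theta) = u.v/(|u||v|) = 40/sqrt(1664) = 0.980581
theta = acos(0.980581) = 11.31 degrees

11.31 degrees


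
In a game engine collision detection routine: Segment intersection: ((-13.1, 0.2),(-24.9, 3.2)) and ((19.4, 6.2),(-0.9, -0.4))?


Cross products: d1=-92.7, d2=-231.48, d3=-168.3, d4=-29.52
d1*d2 < 0 and d3*d4 < 0? no

No, they don't intersect


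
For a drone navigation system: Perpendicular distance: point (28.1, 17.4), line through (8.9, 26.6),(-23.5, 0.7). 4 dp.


|cross product| = 795.36
|line direction| = sqrt(1720.57) = 41.4798
Distance = 795.36/sqrt(1720.57) = 19.1747

19.1747


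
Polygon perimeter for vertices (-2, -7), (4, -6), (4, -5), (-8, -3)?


Sides: (-2, -7)->(4, -6): sqrt(37) = 6.082763, (4, -6)->(4, -5): sqrt(1) = 1, (4, -5)->(-8, -3): sqrt(148) = 12.165525, (-8, -3)->(-2, -7): sqrt(52) = 7.211103
Sum = 26.459391
Perimeter = 26.4594

26.4594


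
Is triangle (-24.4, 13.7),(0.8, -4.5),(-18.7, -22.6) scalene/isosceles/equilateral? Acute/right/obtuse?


Side lengths squared: AB^2=966.28, BC^2=707.86, CA^2=1350.18
Sorted: [707.86, 966.28, 1350.18]
By sides: Scalene, By angles: Acute

Scalene, Acute


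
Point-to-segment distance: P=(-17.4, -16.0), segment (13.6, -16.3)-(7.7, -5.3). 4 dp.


Project P onto AB: t = 1 (clamped to [0,1])
Closest point on segment: (7.7, -5.3)
Distance: 27.2855

27.2855


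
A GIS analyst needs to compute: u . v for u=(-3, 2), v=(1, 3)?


u . v = u_x*v_x + u_y*v_y = (-3)*1 + 2*3
= (-3) + 6 = 3

3


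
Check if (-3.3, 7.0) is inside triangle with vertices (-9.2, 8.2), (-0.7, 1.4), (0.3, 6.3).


Cross products: AB x AP = 29.92, BC x BP = 18.34, CA x CP = 0.19
All same sign? yes

Yes, inside


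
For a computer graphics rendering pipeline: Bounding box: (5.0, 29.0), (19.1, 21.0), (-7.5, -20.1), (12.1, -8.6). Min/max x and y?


x range: [-7.5, 19.1]
y range: [-20.1, 29]
Bounding box: (-7.5,-20.1) to (19.1,29)

(-7.5,-20.1) to (19.1,29)


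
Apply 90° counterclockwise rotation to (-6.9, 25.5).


90° CCW: (x,y) -> (-y, x)
(-6.9,25.5) -> (-25.5, -6.9)

(-25.5, -6.9)


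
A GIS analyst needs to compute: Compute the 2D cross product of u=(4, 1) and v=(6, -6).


u x v = u_x*v_y - u_y*v_x = 4*(-6) - 1*6
= (-24) - 6 = -30

-30


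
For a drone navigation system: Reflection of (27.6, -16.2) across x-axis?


Reflection over x-axis: (x,y) -> (x,-y)
(27.6, -16.2) -> (27.6, 16.2)

(27.6, 16.2)


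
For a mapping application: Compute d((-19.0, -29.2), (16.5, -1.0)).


dx=35.5, dy=28.2
d^2 = 35.5^2 + 28.2^2 = 2055.49
d = sqrt(2055.49) = 45.3375

45.3375


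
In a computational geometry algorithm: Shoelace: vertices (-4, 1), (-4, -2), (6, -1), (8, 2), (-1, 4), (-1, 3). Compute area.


Shoelace sum: ((-4)*(-2) - (-4)*1) + ((-4)*(-1) - 6*(-2)) + (6*2 - 8*(-1)) + (8*4 - (-1)*2) + ((-1)*3 - (-1)*4) + ((-1)*1 - (-4)*3)
= 94
Area = |94|/2 = 47

47


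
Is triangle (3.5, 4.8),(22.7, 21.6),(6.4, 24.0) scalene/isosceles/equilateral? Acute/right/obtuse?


Side lengths squared: AB^2=650.88, BC^2=271.45, CA^2=377.05
Sorted: [271.45, 377.05, 650.88]
By sides: Scalene, By angles: Obtuse

Scalene, Obtuse


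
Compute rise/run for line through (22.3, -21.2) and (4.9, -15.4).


slope = (y2-y1)/(x2-x1) = ((-15.4)-(-21.2))/(4.9-22.3) = 5.8/(-17.4) = -0.3333

-0.3333


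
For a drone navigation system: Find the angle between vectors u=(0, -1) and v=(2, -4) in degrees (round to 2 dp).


u.v = 4, |u| = sqrt(1) = 1, |v| = sqrt(20) = 4.4721
cos(theta) = u.v/(|u||v|) = 4/sqrt(20) = 0.894427
theta = acos(0.894427) = 26.57 degrees

26.57 degrees


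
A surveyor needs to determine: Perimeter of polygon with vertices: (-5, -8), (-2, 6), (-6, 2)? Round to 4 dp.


Sides: (-5, -8)->(-2, 6): sqrt(205) = 14.317821, (-2, 6)->(-6, 2): sqrt(32) = 5.656854, (-6, 2)->(-5, -8): sqrt(101) = 10.049876
Sum = 30.024551
Perimeter = 30.0246

30.0246


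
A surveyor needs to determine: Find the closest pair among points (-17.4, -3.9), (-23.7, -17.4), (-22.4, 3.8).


d(P0,P1) = 14.8977, d(P0,P2) = 9.181, d(P1,P2) = 21.2398
Closest: P0 and P2

Closest pair: (-17.4, -3.9) and (-22.4, 3.8), distance = 9.181


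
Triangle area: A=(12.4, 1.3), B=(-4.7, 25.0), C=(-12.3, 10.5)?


Area = |x_A(y_B-y_C) + x_B(y_C-y_A) + x_C(y_A-y_B)|/2
= |179.8 + (-43.24) + 291.51|/2
= 428.07/2 = 214.035

214.035


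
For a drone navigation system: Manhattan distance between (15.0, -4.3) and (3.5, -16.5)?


|15-3.5| + |(-4.3)-(-16.5)| = 11.5 + 12.2 = 23.7

23.7


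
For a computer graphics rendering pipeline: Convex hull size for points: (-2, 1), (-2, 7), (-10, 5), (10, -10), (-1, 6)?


Convex hull vertices (CCW): (-10, 5), (10, -10), (-1, 6), (-2, 7)
Count = 4

4


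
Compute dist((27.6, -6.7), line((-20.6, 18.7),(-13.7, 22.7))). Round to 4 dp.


|cross product| = 368.06
|line direction| = sqrt(63.61) = 7.9756
Distance = 368.06/sqrt(63.61) = 46.1483

46.1483


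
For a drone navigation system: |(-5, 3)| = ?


|u| = sqrt((-5)^2 + 3^2) = sqrt(34) = 5.831

5.831


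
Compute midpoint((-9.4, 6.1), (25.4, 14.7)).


M = (((-9.4)+25.4)/2, (6.1+14.7)/2)
= (8, 10.4)

(8, 10.4)


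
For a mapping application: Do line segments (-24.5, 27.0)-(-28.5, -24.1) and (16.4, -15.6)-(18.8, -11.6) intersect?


Cross products: d1=265.84, d2=159.2, d3=2260.39, d4=2367.03
d1*d2 < 0 and d3*d4 < 0? no

No, they don't intersect


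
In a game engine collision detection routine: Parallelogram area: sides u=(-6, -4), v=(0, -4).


|u x v| = |(-6)*(-4) - (-4)*0|
= |24 - 0| = 24

24


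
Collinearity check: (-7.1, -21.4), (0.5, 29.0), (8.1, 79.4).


Cross product: (0.5-(-7.1))*(79.4-(-21.4)) - (29-(-21.4))*(8.1-(-7.1))
= 0

Yes, collinear


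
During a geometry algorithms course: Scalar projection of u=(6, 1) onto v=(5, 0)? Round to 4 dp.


u.v = 30, |v| = sqrt(25) = 5
Scalar projection = u.v / |v| = 30 / sqrt(25) = 6

6


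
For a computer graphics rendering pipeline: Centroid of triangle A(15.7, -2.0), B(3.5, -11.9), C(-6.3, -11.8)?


Centroid = ((x_A+x_B+x_C)/3, (y_A+y_B+y_C)/3)
= ((15.7+3.5+(-6.3))/3, ((-2)+(-11.9)+(-11.8))/3)
= (4.3, -8.5667)

(4.3, -8.5667)


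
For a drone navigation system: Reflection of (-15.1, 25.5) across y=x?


Reflection over y=x: (x,y) -> (y,x)
(-15.1, 25.5) -> (25.5, -15.1)

(25.5, -15.1)


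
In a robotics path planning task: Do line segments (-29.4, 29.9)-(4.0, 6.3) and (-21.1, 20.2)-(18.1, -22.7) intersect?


Cross products: d1=24.17, d2=531.91, d3=-128.1, d4=-635.84
d1*d2 < 0 and d3*d4 < 0? no

No, they don't intersect


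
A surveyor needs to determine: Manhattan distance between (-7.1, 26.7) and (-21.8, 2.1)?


|(-7.1)-(-21.8)| + |26.7-2.1| = 14.7 + 24.6 = 39.3

39.3


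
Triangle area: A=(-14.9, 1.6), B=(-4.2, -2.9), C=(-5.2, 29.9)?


Area = |x_A(y_B-y_C) + x_B(y_C-y_A) + x_C(y_A-y_B)|/2
= |488.72 + (-118.86) + (-23.4)|/2
= 346.46/2 = 173.23

173.23


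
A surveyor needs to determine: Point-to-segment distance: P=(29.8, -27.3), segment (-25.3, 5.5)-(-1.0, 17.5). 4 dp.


Project P onto AB: t = 1 (clamped to [0,1])
Closest point on segment: (-1, 17.5)
Distance: 54.3662

54.3662


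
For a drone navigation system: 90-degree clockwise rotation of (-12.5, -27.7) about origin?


90° CW: (x,y) -> (y, -x)
(-12.5,-27.7) -> (-27.7, 12.5)

(-27.7, 12.5)


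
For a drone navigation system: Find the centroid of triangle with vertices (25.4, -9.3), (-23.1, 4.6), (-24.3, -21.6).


Centroid = ((x_A+x_B+x_C)/3, (y_A+y_B+y_C)/3)
= ((25.4+(-23.1)+(-24.3))/3, ((-9.3)+4.6+(-21.6))/3)
= (-7.3333, -8.7667)

(-7.3333, -8.7667)


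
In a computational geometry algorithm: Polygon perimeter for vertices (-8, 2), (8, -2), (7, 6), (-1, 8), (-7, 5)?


Sides: (-8, 2)->(8, -2): sqrt(272) = 16.492423, (8, -2)->(7, 6): sqrt(65) = 8.062258, (7, 6)->(-1, 8): sqrt(68) = 8.246211, (-1, 8)->(-7, 5): sqrt(45) = 6.708204, (-7, 5)->(-8, 2): sqrt(10) = 3.162278
Sum = 42.671374
Perimeter = 42.6714

42.6714


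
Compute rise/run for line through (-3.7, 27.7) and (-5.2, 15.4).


slope = (y2-y1)/(x2-x1) = (15.4-27.7)/((-5.2)-(-3.7)) = (-12.3)/(-1.5) = 8.2

8.2


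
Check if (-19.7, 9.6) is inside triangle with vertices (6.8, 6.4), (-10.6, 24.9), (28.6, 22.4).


Cross products: AB x AP = 434.57, BC x BP = -622.51, CA x CP = -493.76
All same sign? no

No, outside


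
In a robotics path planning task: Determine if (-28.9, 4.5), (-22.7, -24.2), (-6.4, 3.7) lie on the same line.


Cross product: ((-22.7)-(-28.9))*(3.7-4.5) - ((-24.2)-4.5)*((-6.4)-(-28.9))
= 640.79

No, not collinear


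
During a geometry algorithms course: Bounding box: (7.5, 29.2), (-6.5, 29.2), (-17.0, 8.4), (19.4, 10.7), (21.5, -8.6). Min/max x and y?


x range: [-17, 21.5]
y range: [-8.6, 29.2]
Bounding box: (-17,-8.6) to (21.5,29.2)

(-17,-8.6) to (21.5,29.2)


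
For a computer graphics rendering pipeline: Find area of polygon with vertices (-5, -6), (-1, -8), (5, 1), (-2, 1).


Shoelace sum: ((-5)*(-8) - (-1)*(-6)) + ((-1)*1 - 5*(-8)) + (5*1 - (-2)*1) + ((-2)*(-6) - (-5)*1)
= 97
Area = |97|/2 = 48.5

48.5


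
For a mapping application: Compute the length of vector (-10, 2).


|u| = sqrt((-10)^2 + 2^2) = sqrt(104) = 10.198

10.198


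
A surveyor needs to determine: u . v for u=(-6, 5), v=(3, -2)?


u . v = u_x*v_x + u_y*v_y = (-6)*3 + 5*(-2)
= (-18) + (-10) = -28

-28


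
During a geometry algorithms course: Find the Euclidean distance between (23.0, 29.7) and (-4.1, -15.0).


dx=-27.1, dy=-44.7
d^2 = (-27.1)^2 + (-44.7)^2 = 2732.5
d = sqrt(2732.5) = 52.2733

52.2733


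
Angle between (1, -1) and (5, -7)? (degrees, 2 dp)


u.v = 12, |u| = sqrt(2) = 1.4142, |v| = sqrt(74) = 8.6023
cos(theta) = u.v/(|u||v|) = 12/sqrt(148) = 0.986394
theta = acos(0.986394) = 9.46 degrees

9.46 degrees


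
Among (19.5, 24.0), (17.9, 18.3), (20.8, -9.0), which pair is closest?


d(P0,P1) = 5.9203, d(P0,P2) = 33.0256, d(P1,P2) = 27.4536
Closest: P0 and P1

Closest pair: (19.5, 24.0) and (17.9, 18.3), distance = 5.9203


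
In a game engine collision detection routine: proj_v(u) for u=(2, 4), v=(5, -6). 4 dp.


u.v = -14, |v| = sqrt(61) = 7.8102
Scalar projection = u.v / |v| = -14 / sqrt(61) = -1.7925

-1.7925


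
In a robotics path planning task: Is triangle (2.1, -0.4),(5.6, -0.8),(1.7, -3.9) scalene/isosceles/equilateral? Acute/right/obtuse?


Side lengths squared: AB^2=12.41, BC^2=24.82, CA^2=12.41
Sorted: [12.41, 12.41, 24.82]
By sides: Isosceles, By angles: Right

Isosceles, Right


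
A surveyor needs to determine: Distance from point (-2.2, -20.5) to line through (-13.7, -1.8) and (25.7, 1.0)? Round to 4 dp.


|cross product| = 768.98
|line direction| = sqrt(1560.2) = 39.4994
Distance = 768.98/sqrt(1560.2) = 19.4682

19.4682


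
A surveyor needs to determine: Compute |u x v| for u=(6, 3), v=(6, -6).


|u x v| = |6*(-6) - 3*6|
= |(-36) - 18| = 54

54


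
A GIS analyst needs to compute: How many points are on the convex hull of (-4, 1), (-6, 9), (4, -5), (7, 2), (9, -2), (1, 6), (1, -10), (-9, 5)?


Convex hull vertices (CCW): (-9, 5), (1, -10), (9, -2), (7, 2), (1, 6), (-6, 9)
Count = 6

6


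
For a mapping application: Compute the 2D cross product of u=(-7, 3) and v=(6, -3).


u x v = u_x*v_y - u_y*v_x = (-7)*(-3) - 3*6
= 21 - 18 = 3

3


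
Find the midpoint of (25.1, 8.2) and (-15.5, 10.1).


M = ((25.1+(-15.5))/2, (8.2+10.1)/2)
= (4.8, 9.15)

(4.8, 9.15)


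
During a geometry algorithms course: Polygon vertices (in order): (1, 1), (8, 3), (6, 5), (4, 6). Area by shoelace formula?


Shoelace sum: (1*3 - 8*1) + (8*5 - 6*3) + (6*6 - 4*5) + (4*1 - 1*6)
= 31
Area = |31|/2 = 15.5

15.5
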